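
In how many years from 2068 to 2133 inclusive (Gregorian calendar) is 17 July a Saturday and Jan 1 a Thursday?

Check each year's weekday for 17 July and Jan 1:
  2068: Tue/Sun  2069: Wed/Tue  2070: Thu/Wed  2071: Fri/Thu  2072: Sun/Fri  2073: Mon/Sun  2074: Tue/Mon  2075: Wed/Tue  2076: Fri/Wed  2077: Sat/Fri  2078: Sun/Sat  2079: Mon/Sun  2080: Wed/Mon  2081: Thu/Wed  …(38 more)…  2120: Wed/Mon  2121: Thu/Wed  2122: Fri/Thu  2123: Sat/Fri  2124: Mon/Sat  2125: Tue/Mon  2126: Wed/Tue  2127: Thu/Wed  2128: Sat/Thu ✓  2129: Sun/Sat  2130: Mon/Sun  2131: Tue/Mon  2132: Thu/Tue  2133: Fri/Thu
Both conditions hold in: 2088, 2128 — 2.

2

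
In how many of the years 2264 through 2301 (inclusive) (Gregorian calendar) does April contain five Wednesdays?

9

April has 30 days; it has five Wednesdays when Wednesday falls among the first (month-length − 28) days — i.e. when April 1 is one of Wednesday/Tuesday.
April 1 by year: 2264:Fri 2265:Sat 2266:Sun 2267:Mon 2268:Wed✓ 2269:Thu 2270:Fri 2271:Sat 2272:Mon 2273:Tue✓ 2274:Wed✓ 2275:Thu 2276:Sat 2277:Sun 2278:Mon …(8 more)… 2287:Fri 2288:Sun 2289:Mon 2290:Tue✓ 2291:Wed✓ 2292:Fri 2293:Sat 2294:Sun 2295:Mon 2296:Wed✓ 2297:Thu 2298:Fri 2299:Sat 2300:Sun 2301:Mon
Years with five Wednesdays: 2268, 2273, 2274, 2279, 2284, 2285, 2290, 2291, 2296 → 9.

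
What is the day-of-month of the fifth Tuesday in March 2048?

March 1, 2048 is a Sunday, so the first Tuesday is the 3rd.
The fifth Tuesday is 3 + 28 = 31.

31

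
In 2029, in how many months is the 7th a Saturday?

2

Check the 7th of each month of 2029: Jan 7: Sun, Feb 7: Wed, Mar 7: Wed, Apr 7: Sat, May 7: Mon, Jun 7: Thu, Jul 7: Sat, Aug 7: Tue, Sep 7: Fri, Oct 7: Sun, Nov 7: Wed, Dec 7: Fri.
Saturday occurs in April, July — 2 months.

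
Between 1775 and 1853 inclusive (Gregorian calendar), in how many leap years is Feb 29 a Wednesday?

3

Leap years in 1775–1853: 19 of them.
Feb 29 weekday advances by 5 (mod 7) from one leap year to the next four years later (or differs when a century non-leap intervenes).
Leap-day weekdays: 1776:Thu 1780:Tue 1784:Sun 1788:Fri 1792:Wed✓ 1796:Mon 1804:Wed✓ 1808:Mon 1812:Sat 1816:Thu 1820:Tue 1824:Sun 1828:Fri 1832:Wed✓ 1836:Mon 1840:Sat 1844:Thu 1848:Tue 1852:Sun
Wednesday: 1792, 1804, 1832 → 3.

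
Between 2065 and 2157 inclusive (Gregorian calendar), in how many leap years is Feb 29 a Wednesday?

4

Leap years in 2065–2157: 22 of them.
Feb 29 weekday advances by 5 (mod 7) from one leap year to the next four years later (or differs when a century non-leap intervenes).
Leap-day weekdays: 2068:Wed✓ 2072:Mon 2076:Sat 2080:Thu 2084:Tue 2088:Sun 2092:Fri 2096:Wed✓ 2104:Fri 2108:Wed✓ 2112:Mon 2116:Sat 2120:Thu 2124:Tue 2128:Sun 2132:Fri 2136:Wed✓ 2140:Mon 2144:Sat 2148:Thu 2152:Tue 2156:Sun
Wednesday: 2068, 2096, 2108, 2136 → 4.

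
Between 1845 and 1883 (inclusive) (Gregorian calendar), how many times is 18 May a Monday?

5

Track 18 May's weekday year by year (advancing +1, or +2 across a Feb 29):
  1845: Sun  1846: Mon (+1) ✓  1847: Tue (+1)  1848: Thu (+2)  1849: Fri (+1)
  1850: Sat (+1)  1851: Sun (+1)  1852: Tue (+2)  1853: Wed (+1)  1854: Thu (+1)
  1855: Fri (+1)  1856: Sun (+2)  1857: Mon (+1) ✓  1858: Tue (+1)  … (11 more years) …
  1870: Wed (+1)  1871: Thu (+1)  1872: Sat (+2)  1873: Sun (+1)  1874: Mon (+1) ✓
  1875: Tue (+1)  1876: Thu (+2)  1877: Fri (+1)  1878: Sat (+1)  1879: Sun (+1)
  1880: Tue (+2)  1881: Wed (+1)  1882: Thu (+1)  1883: Fri (+1)
Monday years: 1846, 1857, 1863, 1868, 1874 — 5 in total.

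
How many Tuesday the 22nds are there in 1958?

Check the 22nd of each month of 1958: Jan 22: Wed, Feb 22: Sat, Mar 22: Sat, Apr 22: Tue, May 22: Thu, Jun 22: Sun, Jul 22: Tue, Aug 22: Fri, Sep 22: Mon, Oct 22: Wed, Nov 22: Sat, Dec 22: Mon.
Tuesday occurs in April, July — 2 months.

2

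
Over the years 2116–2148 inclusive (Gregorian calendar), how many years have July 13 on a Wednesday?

5

Track July 13's weekday year by year (advancing +1, or +2 across a Feb 29):
  2116: Mon  2117: Tue (+1)  2118: Wed (+1) ✓  2119: Thu (+1)  2120: Sat (+2)
  2121: Sun (+1)  2122: Mon (+1)  2123: Tue (+1)  2124: Thu (+2)  2125: Fri (+1)
  2126: Sat (+1)  2127: Sun (+1)  2128: Tue (+2)  2129: Wed (+1) ✓  … (5 more years) …
  2135: Wed (+1) ✓  2136: Fri (+2)  2137: Sat (+1)  2138: Sun (+1)  2139: Mon (+1)
  2140: Wed (+2) ✓  2141: Thu (+1)  2142: Fri (+1)  2143: Sat (+1)  2144: Mon (+2)
  2145: Tue (+1)  2146: Wed (+1) ✓  2147: Thu (+1)  2148: Sat (+2)
Wednesday years: 2118, 2129, 2135, 2140, 2146 — 5 in total.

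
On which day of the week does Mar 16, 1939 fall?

Thursday

January 1, 1939 is a Sunday.
March 16 is day 75 of the year, i.e. 74 days after Jan 1.
74 mod 7 = 4, so advance 4 weekdays from Sunday: Thursday.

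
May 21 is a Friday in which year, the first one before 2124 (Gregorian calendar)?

From one year to the next, a fixed date's weekday advances by 1, or by 2 when a Feb 29 lies between the two dates.
2124: May 21 is Sunday.
2123: Friday (−2)
May 21 falls on a Friday in 2123.

2123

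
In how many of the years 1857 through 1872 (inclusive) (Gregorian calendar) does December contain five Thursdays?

8

December has 31 days; it has five Thursdays when Thursday falls among the first (month-length − 28) days — i.e. when December 1 is one of Thursday/Wednesday/Tuesday.
December 1 by year: 1857:Tue✓ 1858:Wed✓ 1859:Thu✓ 1860:Sat 1861:Sun 1862:Mon 1863:Tue✓ 1864:Thu✓ 1865:Fri 1866:Sat 1867:Sun 1868:Tue✓ 1869:Wed✓ 1870:Thu✓ 1871:Fri 1872:Sun
Years with five Thursdays: 1857, 1858, 1859, 1863, 1864, 1868, 1869, 1870 → 8.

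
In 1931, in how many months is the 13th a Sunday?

2

Check the 13th of each month of 1931: Jan 13: Tue, Feb 13: Fri, Mar 13: Fri, Apr 13: Mon, May 13: Wed, Jun 13: Sat, Jul 13: Mon, Aug 13: Thu, Sep 13: Sun, Oct 13: Tue, Nov 13: Fri, Dec 13: Sun.
Sunday occurs in September, December — 2 months.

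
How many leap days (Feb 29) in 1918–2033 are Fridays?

Leap years in 1918–2033: 29 of them.
Feb 29 weekday advances by 5 (mod 7) from one leap year to the next four years later (or differs when a century non-leap intervenes).
Leap-day weekdays: 1920:Sun 1924:Fri✓ 1928:Wed 1932:Mon 1936:Sat 1940:Thu 1944:Tue 1948:Sun 1952:Fri✓ 1956:Wed 1960:Mon 1964:Sat 1968:Thu …(3 more)… 1984:Wed 1988:Mon 1992:Sat 1996:Thu 2000:Tue 2004:Sun 2008:Fri✓ 2012:Wed 2016:Mon 2020:Sat 2024:Thu 2028:Tue 2032:Sun
Friday: 1924, 1952, 1980, 2008 → 4.

4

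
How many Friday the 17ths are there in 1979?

Check the 17th of each month of 1979: Jan 17: Wed, Feb 17: Sat, Mar 17: Sat, Apr 17: Tue, May 17: Thu, Jun 17: Sun, Jul 17: Tue, Aug 17: Fri, Sep 17: Mon, Oct 17: Wed, Nov 17: Sat, Dec 17: Mon.
Friday occurs in August — 1 month.

1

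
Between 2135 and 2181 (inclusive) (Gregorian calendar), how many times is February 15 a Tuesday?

Track February 15's weekday year by year (advancing +1, or +2 across a Feb 29):
  2135: Tue ✓  2136: Wed (+1)  2137: Fri (+2)  2138: Sat (+1)  2139: Sun (+1)
  2140: Mon (+1)  2141: Wed (+2)  2142: Thu (+1)  2143: Fri (+1)  2144: Sat (+1)
  2145: Mon (+2)  2146: Tue (+1) ✓  2147: Wed (+1)  2148: Thu (+1)  … (19 more years) …
  2168: Mon (+1)  2169: Wed (+2)  2170: Thu (+1)  2171: Fri (+1)  2172: Sat (+1)
  2173: Mon (+2)  2174: Tue (+1) ✓  2175: Wed (+1)  2176: Thu (+1)  2177: Sat (+2)
  2178: Sun (+1)  2179: Mon (+1)  2180: Tue (+1) ✓  2181: Thu (+2)
Tuesday years: 2135, 2146, 2152, 2157, 2163, 2174, 2180 — 7 in total.

7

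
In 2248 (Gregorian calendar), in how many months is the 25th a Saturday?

2

Check the 25th of each month of 2248: Jan 25: Tue, Feb 25: Fri, Mar 25: Sat, Apr 25: Tue, May 25: Thu, Jun 25: Sun, Jul 25: Tue, Aug 25: Fri, Sep 25: Mon, Oct 25: Wed, Nov 25: Sat, Dec 25: Mon.
Saturday occurs in March, November — 2 months.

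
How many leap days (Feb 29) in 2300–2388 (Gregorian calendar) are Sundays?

Leap years in 2300–2388: 22 of them.
Feb 29 weekday advances by 5 (mod 7) from one leap year to the next four years later (or differs when a century non-leap intervenes).
Leap-day weekdays: 2304:Mon 2308:Sat 2312:Thu 2316:Tue 2320:Sun✓ 2324:Fri 2328:Wed 2332:Mon 2336:Sat 2340:Thu 2344:Tue 2348:Sun✓ 2352:Fri 2356:Wed 2360:Mon 2364:Sat 2368:Thu 2372:Tue 2376:Sun✓ 2380:Fri 2384:Wed 2388:Mon
Sunday: 2320, 2348, 2376 → 3.

3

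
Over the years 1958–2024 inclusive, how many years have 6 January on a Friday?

Track 6 January's weekday year by year (advancing +1, or +2 across a Feb 29):
  1958: Mon  1959: Tue (+1)  1960: Wed (+1)  1961: Fri (+2) ✓  1962: Sat (+1)
  1963: Sun (+1)  1964: Mon (+1)  1965: Wed (+2)  1966: Thu (+1)  1967: Fri (+1) ✓
  1968: Sat (+1)  1969: Mon (+2)  1970: Tue (+1)  1971: Wed (+1)  … (39 more years) …
  2011: Thu (+1)  2012: Fri (+1) ✓  2013: Sun (+2)  2014: Mon (+1)  2015: Tue (+1)
  2016: Wed (+1)  2017: Fri (+2) ✓  2018: Sat (+1)  2019: Sun (+1)  2020: Mon (+1)
  2021: Wed (+2)  2022: Thu (+1)  2023: Fri (+1) ✓  2024: Sat (+1)
Friday years: 1961, 1967, 1978, 1984, 1989, 1995, 2006, 2012, 2017, 2023 — 10 in total.

10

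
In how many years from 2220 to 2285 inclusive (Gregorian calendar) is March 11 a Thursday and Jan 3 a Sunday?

6

Check each year's weekday for March 11 and Jan 3:
  2220: Sat/Mon  2221: Sun/Wed  2222: Mon/Thu  2223: Tue/Fri  2224: Thu/Sat  2225: Fri/Mon  2226: Sat/Tue  2227: Sun/Wed  2228: Tue/Thu  2229: Wed/Sat  2230: Thu/Sun ✓  2231: Fri/Mon  2232: Sun/Tue  2233: Mon/Thu  …(38 more)…  2272: Mon/Wed  2273: Tue/Fri  2274: Wed/Sat  2275: Thu/Sun ✓  2276: Sat/Mon  2277: Sun/Wed  2278: Mon/Thu  2279: Tue/Fri  2280: Thu/Sat  2281: Fri/Mon  2282: Sat/Tue  2283: Sun/Wed  2284: Tue/Thu  2285: Wed/Sat
Both conditions hold in: 2230, 2241, 2247, 2258, 2269, 2275 — 6.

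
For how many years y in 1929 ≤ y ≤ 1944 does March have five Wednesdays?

7

March has 31 days; it has five Wednesdays when Wednesday falls among the first (month-length − 28) days — i.e. when March 1 is one of Wednesday/Tuesday/Monday.
March 1 by year: 1929:Fri 1930:Sat 1931:Sun 1932:Tue✓ 1933:Wed✓ 1934:Thu 1935:Fri 1936:Sun 1937:Mon✓ 1938:Tue✓ 1939:Wed✓ 1940:Fri 1941:Sat 1942:Sun 1943:Mon✓ 1944:Wed✓
Years with five Wednesdays: 1932, 1933, 1937, 1938, 1939, 1943, 1944 → 7.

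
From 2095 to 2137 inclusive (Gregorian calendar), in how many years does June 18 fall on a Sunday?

5

Track June 18's weekday year by year (advancing +1, or +2 across a Feb 29):
  2095: Sat  2096: Mon (+2)  2097: Tue (+1)  2098: Wed (+1)  2099: Thu (+1)
  2100: Fri (+1)  2101: Sat (+1)  2102: Sun (+1) ✓  2103: Mon (+1)  2104: Wed (+2)
  2105: Thu (+1)  2106: Fri (+1)  2107: Sat (+1)  2108: Mon (+2)  … (15 more years) …
  2124: Sun (+2) ✓  2125: Mon (+1)  2126: Tue (+1)  2127: Wed (+1)  2128: Fri (+2)
  2129: Sat (+1)  2130: Sun (+1) ✓  2131: Mon (+1)  2132: Wed (+2)  2133: Thu (+1)
  2134: Fri (+1)  2135: Sat (+1)  2136: Mon (+2)  2137: Tue (+1)
Sunday years: 2102, 2113, 2119, 2124, 2130 — 5 in total.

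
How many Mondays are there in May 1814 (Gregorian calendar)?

5

May 1814 has 31 days and begins on Sunday.
The first Monday is May 2.
Mondays fall on 2, 9, 16, 23, 30 — that's 5.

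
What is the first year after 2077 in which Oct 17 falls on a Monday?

From one year to the next, a fixed date's weekday advances by 1, or by 2 when a Feb 29 lies between the two dates.
2077: October 17 is Sunday.
2078: Monday (+1)
Oct 17 falls on a Monday in 2078.

2078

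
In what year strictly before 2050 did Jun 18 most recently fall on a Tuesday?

From one year to the next, a fixed date's weekday advances by 1, or by 2 when a Feb 29 lies between the two dates.
2050: June 18 is Saturday.
2049: Friday (−1)
2048: Thursday (−1)
2047: Tuesday (−2)
Jun 18 falls on a Tuesday in 2047.

2047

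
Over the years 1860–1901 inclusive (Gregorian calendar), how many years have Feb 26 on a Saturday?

Track Feb 26's weekday year by year (advancing +1, or +2 across a Feb 29):
  1860: Sun  1861: Tue (+2)  1862: Wed (+1)  1863: Thu (+1)  1864: Fri (+1)
  1865: Sun (+2)  1866: Mon (+1)  1867: Tue (+1)  1868: Wed (+1)  1869: Fri (+2)
  1870: Sat (+1) ✓  1871: Sun (+1)  1872: Mon (+1)  1873: Wed (+2)  … (14 more years) …
  1888: Sun (+1)  1889: Tue (+2)  1890: Wed (+1)  1891: Thu (+1)  1892: Fri (+1)
  1893: Sun (+2)  1894: Mon (+1)  1895: Tue (+1)  1896: Wed (+1)  1897: Fri (+2)
  1898: Sat (+1) ✓  1899: Sun (+1)  1900: Mon (+1)  1901: Tue (+1)
Saturday years: 1870, 1876, 1881, 1887, 1898 — 5 in total.

5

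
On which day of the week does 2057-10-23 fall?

Tuesday

January 1, 2057 is a Monday.
October 23 is day 296 of the year, i.e. 295 days after Jan 1.
295 mod 7 = 1, so advance 1 weekday from Monday: Tuesday.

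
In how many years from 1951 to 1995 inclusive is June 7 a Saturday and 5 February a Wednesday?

4

Check each year's weekday for June 7 and 5 February:
  1951: Thu/Mon  1952: Sat/Tue  1953: Sun/Thu  1954: Mon/Fri  1955: Tue/Sat  1956: Thu/Sun  1957: Fri/Tue  1958: Sat/Wed ✓  1959: Sun/Thu  1960: Tue/Fri  1961: Wed/Sun  1962: Thu/Mon  1963: Fri/Tue  1964: Sun/Wed  …(17 more)…  1982: Mon/Fri  1983: Tue/Sat  1984: Thu/Sun  1985: Fri/Tue  1986: Sat/Wed ✓  1987: Sun/Thu  1988: Tue/Fri  1989: Wed/Sun  1990: Thu/Mon  1991: Fri/Tue  1992: Sun/Wed  1993: Mon/Fri  1994: Tue/Sat  1995: Wed/Sun
Both conditions hold in: 1958, 1969, 1975, 1986 — 4.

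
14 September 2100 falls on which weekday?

January 1, 2100 is a Friday.
September 14 is day 257 of the year, i.e. 256 days after Jan 1.
256 mod 7 = 4, so advance 4 weekdays from Friday: Tuesday.

Tuesday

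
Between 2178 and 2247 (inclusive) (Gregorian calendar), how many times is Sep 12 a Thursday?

10

Track Sep 12's weekday year by year (advancing +1, or +2 across a Feb 29):
  2178: Sat  2179: Sun (+1)  2180: Tue (+2)  2181: Wed (+1)  2182: Thu (+1) ✓
  2183: Fri (+1)  2184: Sun (+2)  2185: Mon (+1)  2186: Tue (+1)  2187: Wed (+1)
  2188: Fri (+2)  2189: Sat (+1)  2190: Sun (+1)  2191: Mon (+1)  … (42 more years) …
  2234: Fri (+1)  2235: Sat (+1)  2236: Mon (+2)  2237: Tue (+1)  2238: Wed (+1)
  2239: Thu (+1) ✓  2240: Sat (+2)  2241: Sun (+1)  2242: Mon (+1)  2243: Tue (+1)
  2244: Thu (+2) ✓  2245: Fri (+1)  2246: Sat (+1)  2247: Sun (+1)
Thursday years: 2182, 2193, 2199, 2205, 2211, 2216, 2222, 2233, 2239, 2244 — 10 in total.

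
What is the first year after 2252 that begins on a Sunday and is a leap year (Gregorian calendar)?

2260

Jan 1 advances by 2 weekdays after a leap year and by 1 after a common year.
2252: Jan 1 is Thursday (leap).
2253: Saturday
2254: Sunday
2255: Monday
2256: Tuesday (leap)
2257: Thursday
2258: Friday
2259: Saturday
2260: Sunday (leap)
2260 begins on a Sunday and is a leap year.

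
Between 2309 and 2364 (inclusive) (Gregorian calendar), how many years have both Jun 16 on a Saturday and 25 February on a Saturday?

2

Check each year's weekday for Jun 16 and 25 February:
  2309: Wed/Thu  2310: Thu/Fri  2311: Fri/Sat  2312: Sun/Sun  2313: Mon/Tue  2314: Tue/Wed  2315: Wed/Thu  2316: Fri/Fri  2317: Sat/Sun  2318: Sun/Mon  2319: Mon/Tue  2320: Wed/Wed  2321: Thu/Fri  2322: Fri/Sat  …(28 more)…  2351: Sat/Sun  2352: Mon/Mon  2353: Tue/Wed  2354: Wed/Thu  2355: Thu/Fri  2356: Sat/Sat ✓  2357: Sun/Mon  2358: Mon/Tue  2359: Tue/Wed  2360: Thu/Thu  2361: Fri/Sat  2362: Sat/Sun  2363: Sun/Mon  2364: Tue/Tue
Both conditions hold in: 2328, 2356 — 2.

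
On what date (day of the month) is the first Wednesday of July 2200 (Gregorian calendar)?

July 1, 2200 is a Tuesday, so the first Wednesday is the 2nd.
The first Wednesday is 2 + 0 = 2.

2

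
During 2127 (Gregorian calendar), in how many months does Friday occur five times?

A month of length L has five Fridays iff its first Friday is on day ≤ L−28 (so day 1–3 in a 31-day month, 1–2 in a 30-day month, day 1 in a leap February).
Checking each month of 2127: Jan starts Wed (31d) ✓; Feb starts Sat (28d); Mar starts Sat (31d); Apr starts Tue (30d); May starts Thu (31d) ✓; Jun starts Sun (30d); Jul starts Tue (31d); Aug starts Fri (31d) ✓; Sep starts Mon (30d); Oct starts Wed (31d) ✓; Nov starts Sat (30d); Dec starts Mon (31d).
Five-Friday months: January, May, August, October → 4.

4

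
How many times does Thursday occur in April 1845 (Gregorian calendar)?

April 1845 has 30 days and begins on Tuesday.
The first Thursday is April 3.
Thursdays fall on 3, 10, 17, 24 — that's 4.

4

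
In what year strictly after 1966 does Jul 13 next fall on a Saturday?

1968

From one year to the next, a fixed date's weekday advances by 1, or by 2 when a Feb 29 lies between the two dates.
1966: July 13 is Wednesday.
1967: Thursday (+1)
1968: Saturday (+2)
Jul 13 falls on a Saturday in 1968.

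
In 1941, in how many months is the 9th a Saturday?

1

Check the 9th of each month of 1941: Jan 9: Thu, Feb 9: Sun, Mar 9: Sun, Apr 9: Wed, May 9: Fri, Jun 9: Mon, Jul 9: Wed, Aug 9: Sat, Sep 9: Tue, Oct 9: Thu, Nov 9: Sun, Dec 9: Tue.
Saturday occurs in August — 1 month.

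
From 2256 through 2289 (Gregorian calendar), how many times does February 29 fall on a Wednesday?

2

Leap years in 2256–2289: 9 of them.
Feb 29 weekday advances by 5 (mod 7) from one leap year to the next four years later (or differs when a century non-leap intervenes).
Leap-day weekdays: 2256:Fri 2260:Wed✓ 2264:Mon 2268:Sat 2272:Thu 2276:Tue 2280:Sun 2284:Fri 2288:Wed✓
Wednesday: 2260, 2288 → 2.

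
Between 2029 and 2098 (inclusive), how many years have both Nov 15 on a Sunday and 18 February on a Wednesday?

7

Check each year's weekday for Nov 15 and 18 February:
  2029: Thu/Sun  2030: Fri/Mon  2031: Sat/Tue  2032: Mon/Wed  2033: Tue/Fri  2034: Wed/Sat  2035: Thu/Sun  2036: Sat/Mon  2037: Sun/Wed ✓  2038: Mon/Thu  2039: Tue/Fri  2040: Thu/Sat  2041: Fri/Mon  2042: Sat/Tue  …(42 more)…  2085: Thu/Sun  2086: Fri/Mon  2087: Sat/Tue  2088: Mon/Wed  2089: Tue/Fri  2090: Wed/Sat  2091: Thu/Sun  2092: Sat/Mon  2093: Sun/Wed ✓  2094: Mon/Thu  2095: Tue/Fri  2096: Thu/Sat  2097: Fri/Mon  2098: Sat/Tue
Both conditions hold in: 2037, 2043, 2054, 2065, 2071, 2082, 2093 — 7.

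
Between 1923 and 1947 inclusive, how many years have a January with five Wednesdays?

12

January has 31 days; it has five Wednesdays when Wednesday falls among the first (month-length − 28) days — i.e. when January 1 is one of Wednesday/Tuesday/Monday.
January 1 by year: 1923:Mon✓ 1924:Tue✓ 1925:Thu 1926:Fri 1927:Sat 1928:Sun 1929:Tue✓ 1930:Wed✓ 1931:Thu 1932:Fri 1933:Sun 1934:Mon✓ 1935:Tue✓ 1936:Wed✓ 1937:Fri 1938:Sat 1939:Sun 1940:Mon✓ 1941:Wed✓ 1942:Thu 1943:Fri 1944:Sat 1945:Mon✓ 1946:Tue✓ 1947:Wed✓
Years with five Wednesdays: 1923, 1924, 1929, 1930, 1934, 1935, 1936, 1940, 1941, 1945, 1946, 1947 → 12.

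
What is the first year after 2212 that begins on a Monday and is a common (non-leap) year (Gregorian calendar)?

Jan 1 advances by 2 weekdays after a leap year and by 1 after a common year.
2212: Jan 1 is Wednesday (leap).
2213: Friday
2214: Saturday
2215: Sunday
2216: Monday (leap)
2217: Wednesday
2218: Thursday
2219: Friday
2220: Saturday (leap)
2221: Monday
2221 begins on a Monday and is a common year.

2221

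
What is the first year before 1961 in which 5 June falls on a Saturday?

From one year to the next, a fixed date's weekday advances by 1, or by 2 when a Feb 29 lies between the two dates.
1961: June 5 is Monday.
1960: Sunday (−1)
1959: Friday (−2)
1958: Thursday (−1)
1957: Wednesday (−1)
1956: Tuesday (−1)
1955: Sunday (−2)
1954: Saturday (−1)
5 June falls on a Saturday in 1954.

1954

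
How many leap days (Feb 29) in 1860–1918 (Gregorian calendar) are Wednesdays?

2

Leap years in 1860–1918: 14 of them.
Feb 29 weekday advances by 5 (mod 7) from one leap year to the next four years later (or differs when a century non-leap intervenes).
Leap-day weekdays: 1860:Wed✓ 1864:Mon 1868:Sat 1872:Thu 1876:Tue 1880:Sun 1884:Fri 1888:Wed✓ 1892:Mon 1896:Sat 1904:Mon 1908:Sat 1912:Thu 1916:Tue
Wednesday: 1860, 1888 → 2.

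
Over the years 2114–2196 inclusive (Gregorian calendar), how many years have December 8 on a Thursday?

12

Track December 8's weekday year by year (advancing +1, or +2 across a Feb 29):
  2114: Sat  2115: Sun (+1)  2116: Tue (+2)  2117: Wed (+1)  2118: Thu (+1) ✓
  2119: Fri (+1)  2120: Sun (+2)  2121: Mon (+1)  2122: Tue (+1)  2123: Wed (+1)
  2124: Fri (+2)  2125: Sat (+1)  2126: Sun (+1)  2127: Mon (+1)  … (55 more years) …
  2183: Mon (+1)  2184: Wed (+2)  2185: Thu (+1) ✓  2186: Fri (+1)  2187: Sat (+1)
  2188: Mon (+2)  2189: Tue (+1)  2190: Wed (+1)  2191: Thu (+1) ✓  2192: Sat (+2)
  2193: Sun (+1)  2194: Mon (+1)  2195: Tue (+1)  2196: Thu (+2) ✓
Thursday years: 2118, 2129, 2135, 2140, 2146, 2157, 2163, 2168, 2174, 2185, 2191, 2196 — 12 in total.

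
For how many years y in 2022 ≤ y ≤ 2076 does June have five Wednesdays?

15

June has 30 days; it has five Wednesdays when Wednesday falls among the first (month-length − 28) days — i.e. when June 1 is one of Wednesday/Tuesday.
June 1 by year: 2022:Wed✓ 2023:Thu 2024:Sat 2025:Sun 2026:Mon 2027:Tue✓ 2028:Thu 2029:Fri 2030:Sat 2031:Sun 2032:Tue✓ 2033:Wed✓ 2034:Thu 2035:Fri 2036:Sun …(25 more)… 2062:Thu 2063:Fri 2064:Sun 2065:Mon 2066:Tue✓ 2067:Wed✓ 2068:Fri 2069:Sat 2070:Sun 2071:Mon 2072:Wed✓ 2073:Thu 2074:Fri 2075:Sat 2076:Mon
Years with five Wednesdays: 2022, 2027, 2032, 2033, 2038, 2039, 2044, 2049, 2050, 2055, 2060, 2061, 2066, 2067, 2072 → 15.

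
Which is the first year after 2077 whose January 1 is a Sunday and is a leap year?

Jan 1 advances by 2 weekdays after a leap year and by 1 after a common year.
2077: Jan 1 is Friday.
2078: Saturday
2079: Sunday
2080: Monday (leap)
2081: Wednesday
2082: Thursday
2083: Friday
2084: Saturday (leap)
2085: Monday
2086: Tuesday
2087: Wednesday
2088: Thursday (leap)
2089: Saturday
2090: Sunday
2091: Monday
2092: Tuesday (leap)
2093: Thursday
2094: Friday
2095: Saturday
2096: Sunday (leap)
2096 begins on a Sunday and is a leap year.

2096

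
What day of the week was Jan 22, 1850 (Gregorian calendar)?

January 1, 1850 is a Tuesday.
January 22 is day 22 of the year, i.e. 21 days after Jan 1.
21 mod 7 = 0, so advance 0 weekdays from Tuesday: Tuesday.

Tuesday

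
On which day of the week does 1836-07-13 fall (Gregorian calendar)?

Wednesday

January 1, 1836 is a Friday.
July 13 is day 195 of the year, i.e. 194 days after Jan 1.
194 mod 7 = 5, so advance 5 weekdays from Friday: Wednesday.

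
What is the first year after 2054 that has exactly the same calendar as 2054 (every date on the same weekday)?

2065

Two years share a calendar iff Jan 1 falls on the same weekday and both are leap or both are common. 2054: Jan 1 is Thursday, common year.
2055: Jan 1 Friday, common
2056: Jan 1 Saturday, leap
2057: Jan 1 Monday, common
2058: Jan 1 Tuesday, common
2059: Jan 1 Wednesday, common
2060: Jan 1 Thursday, leap
2061: Jan 1 Saturday, common
2062: Jan 1 Sunday, common
2063: Jan 1 Monday, common
2064: Jan 1 Tuesday, leap
2065: Jan 1 Thursday, common
2065 matches on both conditions.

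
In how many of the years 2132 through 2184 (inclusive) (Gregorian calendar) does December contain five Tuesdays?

December has 31 days; it has five Tuesdays when Tuesday falls among the first (month-length − 28) days — i.e. when December 1 is one of Tuesday/Monday/Sunday.
December 1 by year: 2132:Mon✓ 2133:Tue✓ 2134:Wed 2135:Thu 2136:Sat 2137:Sun✓ 2138:Mon✓ 2139:Tue✓ 2140:Thu 2141:Fri 2142:Sat 2143:Sun✓ 2144:Tue✓ 2145:Wed 2146:Thu …(23 more)… 2170:Sat 2171:Sun✓ 2172:Tue✓ 2173:Wed 2174:Thu 2175:Fri 2176:Sun✓ 2177:Mon✓ 2178:Tue✓ 2179:Wed 2180:Fri 2181:Sat 2182:Sun✓ 2183:Mon✓ 2184:Wed
Years with five Tuesdays: 2132, 2133, 2137, 2138, 2139, 2143, 2144, 2148, 2149, 2150, 2154, 2155, 2160, 2161, 2165, 2166, 2167, 2171, 2172, 2176, 2177, 2178, 2182, 2183 → 24.

24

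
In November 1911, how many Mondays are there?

4

November 1911 has 30 days and begins on Wednesday.
The first Monday is November 6.
Mondays fall on 6, 13, 20, 27 — that's 4.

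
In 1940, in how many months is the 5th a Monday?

2

Check the 5th of each month of 1940: Jan 5: Fri, Feb 5: Mon, Mar 5: Tue, Apr 5: Fri, May 5: Sun, Jun 5: Wed, Jul 5: Fri, Aug 5: Mon, Sep 5: Thu, Oct 5: Sat, Nov 5: Tue, Dec 5: Thu.
Monday occurs in February, August — 2 months.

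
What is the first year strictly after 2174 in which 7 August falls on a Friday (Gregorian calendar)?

From one year to the next, a fixed date's weekday advances by 1, or by 2 when a Feb 29 lies between the two dates.
2174: August 7 is Sunday.
2175: Monday (+1)
2176: Wednesday (+2)
2177: Thursday (+1)
2178: Friday (+1)
7 August falls on a Friday in 2178.

2178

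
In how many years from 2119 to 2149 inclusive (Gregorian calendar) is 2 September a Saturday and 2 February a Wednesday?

1

Check each year's weekday for 2 September and 2 February:
  2119: Sat/Thu  2120: Mon/Fri  2121: Tue/Sun  2122: Wed/Mon  2123: Thu/Tue  2124: Sat/Wed ✓  2125: Sun/Fri  2126: Mon/Sat  2127: Tue/Sun  2128: Thu/Mon  2129: Fri/Wed  2130: Sat/Thu  2131: Sun/Fri  2132: Tue/Sat  …(3 more)…  2136: Sun/Thu  2137: Mon/Sat  2138: Tue/Sun  2139: Wed/Mon  2140: Fri/Tue  2141: Sat/Thu  2142: Sun/Fri  2143: Mon/Sat  2144: Wed/Sun  2145: Thu/Tue  2146: Fri/Wed  2147: Sat/Thu  2148: Mon/Fri  2149: Tue/Sun
Both conditions hold in: 2124 — 1.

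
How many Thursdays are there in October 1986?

October 1986 has 31 days and begins on Wednesday.
The first Thursday is October 2.
Thursdays fall on 2, 9, 16, 23, 30 — that's 5.

5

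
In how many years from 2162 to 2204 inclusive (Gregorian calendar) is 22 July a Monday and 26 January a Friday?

Check each year's weekday for 22 July and 26 January:
  2162: Thu/Tue  2163: Fri/Wed  2164: Sun/Thu  2165: Mon/Sat  2166: Tue/Sun  2167: Wed/Mon  2168: Fri/Tue  2169: Sat/Thu  2170: Sun/Fri  2171: Mon/Sat  2172: Wed/Sun  2173: Thu/Tue  2174: Fri/Wed  2175: Sat/Thu  …(15 more)…  2191: Fri/Wed  2192: Sun/Thu  2193: Mon/Sat  2194: Tue/Sun  2195: Wed/Mon  2196: Fri/Tue  2197: Sat/Thu  2198: Sun/Fri  2199: Mon/Sat  2200: Tue/Sun  2201: Wed/Mon  2202: Thu/Tue  2203: Fri/Wed  2204: Sun/Thu
Both conditions hold in: 2176 — 1.

1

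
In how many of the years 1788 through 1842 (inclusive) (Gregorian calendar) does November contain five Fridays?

November has 30 days; it has five Fridays when Friday falls among the first (month-length − 28) days — i.e. when November 1 is one of Friday/Thursday.
November 1 by year: 1788:Sat 1789:Sun 1790:Mon 1791:Tue 1792:Thu✓ 1793:Fri✓ 1794:Sat 1795:Sun 1796:Tue 1797:Wed 1798:Thu✓ 1799:Fri✓ 1800:Sat 1801:Sun 1802:Mon …(25 more)… 1828:Sat 1829:Sun 1830:Mon 1831:Tue 1832:Thu✓ 1833:Fri✓ 1834:Sat 1835:Sun 1836:Tue 1837:Wed 1838:Thu✓ 1839:Fri✓ 1840:Sun 1841:Mon 1842:Tue
Years with five Fridays: 1792, 1793, 1798, 1799, 1804, 1805, 1810, 1811, 1816, 1821, 1822, 1827, 1832, 1833, 1838, 1839 → 16.

16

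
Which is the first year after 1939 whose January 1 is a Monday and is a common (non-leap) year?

Jan 1 advances by 2 weekdays after a leap year and by 1 after a common year.
1939: Jan 1 is Sunday.
1940: Monday (leap)
1941: Wednesday
1942: Thursday
1943: Friday
1944: Saturday (leap)
1945: Monday
1945 begins on a Monday and is a common year.

1945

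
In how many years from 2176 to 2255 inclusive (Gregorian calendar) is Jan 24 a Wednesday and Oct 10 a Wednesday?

9

Check each year's weekday for Jan 24 and Oct 10:
  2176: Wed/Thu  2177: Fri/Fri  2178: Sat/Sat  2179: Sun/Sun  2180: Mon/Tue  2181: Wed/Wed ✓  2182: Thu/Thu  2183: Fri/Fri  2184: Sat/Sun  2185: Mon/Mon  2186: Tue/Tue  2187: Wed/Wed ✓  2188: Thu/Fri  2189: Sat/Sat  …(52 more)…  2242: Mon/Mon  2243: Tue/Tue  2244: Wed/Thu  2245: Fri/Fri  2246: Sat/Sat  2247: Sun/Sun  2248: Mon/Tue  2249: Wed/Wed ✓  2250: Thu/Thu  2251: Fri/Fri  2252: Sat/Sun  2253: Mon/Mon  2254: Tue/Tue  2255: Wed/Wed ✓
Both conditions hold in: 2181, 2187, 2198, 2210, 2221, 2227, 2238, 2249, 2255 — 9.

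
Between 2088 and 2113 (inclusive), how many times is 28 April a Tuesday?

Track 28 April's weekday year by year (advancing +1, or +2 across a Feb 29):
  2088: Wed  2089: Thu (+1)  2090: Fri (+1)  2091: Sat (+1)  2092: Mon (+2)
  2093: Tue (+1) ✓  2094: Wed (+1)  2095: Thu (+1)  2096: Sat (+2)  2097: Sun (+1)
  2098: Mon (+1)  2099: Tue (+1) ✓  2100: Wed (+1)  2101: Thu (+1)  2102: Fri (+1)
  2103: Sat (+1)  2104: Mon (+2)  2105: Tue (+1) ✓  2106: Wed (+1)  2107: Thu (+1)
  2108: Sat (+2)  2109: Sun (+1)  2110: Mon (+1)  2111: Tue (+1) ✓  2112: Thu (+2)
  2113: Fri (+1)
Tuesday years: 2093, 2099, 2105, 2111 — 4 in total.

4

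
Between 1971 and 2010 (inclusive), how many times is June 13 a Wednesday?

Track June 13's weekday year by year (advancing +1, or +2 across a Feb 29):
  1971: Sun  1972: Tue (+2)  1973: Wed (+1) ✓  1974: Thu (+1)  1975: Fri (+1)
  1976: Sun (+2)  1977: Mon (+1)  1978: Tue (+1)  1979: Wed (+1) ✓  1980: Fri (+2)
  1981: Sat (+1)  1982: Sun (+1)  1983: Mon (+1)  1984: Wed (+2) ✓  … (12 more years) …
  1997: Fri (+1)  1998: Sat (+1)  1999: Sun (+1)  2000: Tue (+2)  2001: Wed (+1) ✓
  2002: Thu (+1)  2003: Fri (+1)  2004: Sun (+2)  2005: Mon (+1)  2006: Tue (+1)
  2007: Wed (+1) ✓  2008: Fri (+2)  2009: Sat (+1)  2010: Sun (+1)
Wednesday years: 1973, 1979, 1984, 1990, 2001, 2007 — 6 in total.

6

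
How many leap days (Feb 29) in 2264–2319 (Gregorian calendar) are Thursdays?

Leap years in 2264–2319: 13 of them.
Feb 29 weekday advances by 5 (mod 7) from one leap year to the next four years later (or differs when a century non-leap intervenes).
Leap-day weekdays: 2264:Mon 2268:Sat 2272:Thu✓ 2276:Tue 2280:Sun 2284:Fri 2288:Wed 2292:Mon 2296:Sat 2304:Mon 2308:Sat 2312:Thu✓ 2316:Tue
Thursday: 2272, 2312 → 2.

2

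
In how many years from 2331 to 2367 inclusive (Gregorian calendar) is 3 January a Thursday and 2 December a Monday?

Check each year's weekday for 3 January and 2 December:
  2331: Sat/Wed  2332: Sun/Fri  2333: Tue/Sat  2334: Wed/Sun  2335: Thu/Mon ✓  2336: Fri/Wed  2337: Sun/Thu  2338: Mon/Fri  2339: Tue/Sat  2340: Wed/Mon  2341: Fri/Tue  2342: Sat/Wed  2343: Sun/Thu  2344: Mon/Sat  …(9 more)…  2354: Sun/Thu  2355: Mon/Fri  2356: Tue/Sun  2357: Thu/Mon ✓  2358: Fri/Tue  2359: Sat/Wed  2360: Sun/Fri  2361: Tue/Sat  2362: Wed/Sun  2363: Thu/Mon ✓  2364: Fri/Wed  2365: Sun/Thu  2366: Mon/Fri  2367: Tue/Sat
Both conditions hold in: 2335, 2346, 2357, 2363 — 4.

4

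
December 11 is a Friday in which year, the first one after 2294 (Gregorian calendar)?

2296

From one year to the next, a fixed date's weekday advances by 1, or by 2 when a Feb 29 lies between the two dates.
2294: December 11 is Tuesday.
2295: Wednesday (+1)
2296: Friday (+2)
December 11 falls on a Friday in 2296.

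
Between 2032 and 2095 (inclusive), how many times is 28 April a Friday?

Track 28 April's weekday year by year (advancing +1, or +2 across a Feb 29):
  2032: Wed  2033: Thu (+1)  2034: Fri (+1) ✓  2035: Sat (+1)  2036: Mon (+2)
  2037: Tue (+1)  2038: Wed (+1)  2039: Thu (+1)  2040: Sat (+2)  2041: Sun (+1)
  2042: Mon (+1)  2043: Tue (+1)  2044: Thu (+2)  2045: Fri (+1) ✓  … (36 more years) …
  2082: Tue (+1)  2083: Wed (+1)  2084: Fri (+2) ✓  2085: Sat (+1)  2086: Sun (+1)
  2087: Mon (+1)  2088: Wed (+2)  2089: Thu (+1)  2090: Fri (+1) ✓  2091: Sat (+1)
  2092: Mon (+2)  2093: Tue (+1)  2094: Wed (+1)  2095: Thu (+1)
Friday years: 2034, 2045, 2051, 2056, 2062, 2073, 2079, 2084, 2090 — 9 in total.

9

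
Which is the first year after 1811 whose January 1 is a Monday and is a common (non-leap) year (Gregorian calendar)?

1821

Jan 1 advances by 2 weekdays after a leap year and by 1 after a common year.
1811: Jan 1 is Tuesday.
1812: Wednesday (leap)
1813: Friday
1814: Saturday
1815: Sunday
1816: Monday (leap)
1817: Wednesday
1818: Thursday
1819: Friday
1820: Saturday (leap)
1821: Monday
1821 begins on a Monday and is a common year.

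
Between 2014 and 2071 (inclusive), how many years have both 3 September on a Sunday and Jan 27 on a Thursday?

Check each year's weekday for 3 September and Jan 27:
  2014: Wed/Mon  2015: Thu/Tue  2016: Sat/Wed  2017: Sun/Fri  2018: Mon/Sat  2019: Tue/Sun  2020: Thu/Mon  2021: Fri/Wed  2022: Sat/Thu  2023: Sun/Fri  2024: Tue/Sat  2025: Wed/Mon  2026: Thu/Tue  2027: Fri/Wed  …(30 more)…  2058: Tue/Sun  2059: Wed/Mon  2060: Fri/Tue  2061: Sat/Thu  2062: Sun/Fri  2063: Mon/Sat  2064: Wed/Sun  2065: Thu/Tue  2066: Fri/Wed  2067: Sat/Thu  2068: Mon/Fri  2069: Tue/Sun  2070: Wed/Mon  2071: Thu/Tue
Both conditions hold in: 2028, 2056 — 2.

2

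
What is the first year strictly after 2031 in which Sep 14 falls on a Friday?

From one year to the next, a fixed date's weekday advances by 1, or by 2 when a Feb 29 lies between the two dates.
2031: September 14 is Sunday.
2032: Tuesday (+2)
2033: Wednesday (+1)
2034: Thursday (+1)
2035: Friday (+1)
Sep 14 falls on a Friday in 2035.

2035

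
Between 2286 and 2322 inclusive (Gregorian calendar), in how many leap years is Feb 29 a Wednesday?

1

Leap years in 2286–2322: 8 of them.
Feb 29 weekday advances by 5 (mod 7) from one leap year to the next four years later (or differs when a century non-leap intervenes).
Leap-day weekdays: 2288:Wed✓ 2292:Mon 2296:Sat 2304:Mon 2308:Sat 2312:Thu 2316:Tue 2320:Sun
Wednesday: 2288 → 1.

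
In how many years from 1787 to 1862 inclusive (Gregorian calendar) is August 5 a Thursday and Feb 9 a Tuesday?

Check each year's weekday for August 5 and Feb 9:
  1787: Sun/Fri  1788: Tue/Sat  1789: Wed/Mon  1790: Thu/Tue ✓  1791: Fri/Wed  1792: Sun/Thu  1793: Mon/Sat  1794: Tue/Sun  1795: Wed/Mon  1796: Fri/Tue  1797: Sat/Thu  1798: Sun/Fri  1799: Mon/Sat  1800: Tue/Sun  …(48 more)…  1849: Sun/Fri  1850: Mon/Sat  1851: Tue/Sun  1852: Thu/Mon  1853: Fri/Wed  1854: Sat/Thu  1855: Sun/Fri  1856: Tue/Sat  1857: Wed/Mon  1858: Thu/Tue ✓  1859: Fri/Wed  1860: Sun/Thu  1861: Mon/Sat  1862: Tue/Sun
Both conditions hold in: 1790, 1802, 1813, 1819, 1830, 1841, 1847, 1858 — 8.

8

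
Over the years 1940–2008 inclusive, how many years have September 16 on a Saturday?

Track September 16's weekday year by year (advancing +1, or +2 across a Feb 29):
  1940: Mon  1941: Tue (+1)  1942: Wed (+1)  1943: Thu (+1)  1944: Sat (+2) ✓
  1945: Sun (+1)  1946: Mon (+1)  1947: Tue (+1)  1948: Thu (+2)  1949: Fri (+1)
  1950: Sat (+1) ✓  1951: Sun (+1)  1952: Tue (+2)  1953: Wed (+1)  … (41 more years) …
  1995: Sat (+1) ✓  1996: Mon (+2)  1997: Tue (+1)  1998: Wed (+1)  1999: Thu (+1)
  2000: Sat (+2) ✓  2001: Sun (+1)  2002: Mon (+1)  2003: Tue (+1)  2004: Thu (+2)
  2005: Fri (+1)  2006: Sat (+1) ✓  2007: Sun (+1)  2008: Tue (+2)
Saturday years: 1944, 1950, 1961, 1967, 1972, 1978, 1989, 1995, 2000, 2006 — 10 in total.

10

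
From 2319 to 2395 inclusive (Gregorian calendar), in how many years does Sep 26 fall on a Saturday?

11

Track Sep 26's weekday year by year (advancing +1, or +2 across a Feb 29):
  2319: Fri  2320: Sun (+2)  2321: Mon (+1)  2322: Tue (+1)  2323: Wed (+1)
  2324: Fri (+2)  2325: Sat (+1) ✓  2326: Sun (+1)  2327: Mon (+1)  2328: Wed (+2)
  2329: Thu (+1)  2330: Fri (+1)  2331: Sat (+1) ✓  2332: Mon (+2)  … (49 more years) …
  2382: Sun (+1)  2383: Mon (+1)  2384: Wed (+2)  2385: Thu (+1)  2386: Fri (+1)
  2387: Sat (+1) ✓  2388: Mon (+2)  2389: Tue (+1)  2390: Wed (+1)  2391: Thu (+1)
  2392: Sat (+2) ✓  2393: Sun (+1)  2394: Mon (+1)  2395: Tue (+1)
Saturday years: 2325, 2331, 2336, 2342, 2353, 2359, 2364, 2370, 2381, 2387, 2392 — 11 in total.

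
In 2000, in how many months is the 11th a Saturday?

2

Check the 11th of each month of 2000: Jan 11: Tue, Feb 11: Fri, Mar 11: Sat, Apr 11: Tue, May 11: Thu, Jun 11: Sun, Jul 11: Tue, Aug 11: Fri, Sep 11: Mon, Oct 11: Wed, Nov 11: Sat, Dec 11: Mon.
Saturday occurs in March, November — 2 months.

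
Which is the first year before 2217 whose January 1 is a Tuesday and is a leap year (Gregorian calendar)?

2188

Jan 1 advances by 2 weekdays after a leap year and by 1 after a common year.
2217: Jan 1 is Wednesday.
2216: Monday (leap)
2215: Sunday
2214: Saturday
2213: Friday
2212: Wednesday (leap)
2211: Tuesday
2210: Monday
2209: Sunday
2208: Friday (leap)
2207: Thursday
2206: Wednesday
2205: Tuesday
2204: Sunday (leap)
2203: Saturday
2202: Friday
2201: Thursday
2200: Wednesday
2199: Tuesday
2198: Monday
2197: Sunday
2196: Friday (leap)
2195: Thursday
2194: Wednesday
2193: Tuesday
2192: Sunday (leap)
2191: Saturday
2190: Friday
2189: Thursday
2188: Tuesday (leap)
2188 begins on a Tuesday and is a leap year.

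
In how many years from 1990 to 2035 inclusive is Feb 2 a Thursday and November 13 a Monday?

5

Check each year's weekday for Feb 2 and November 13:
  1990: Fri/Tue  1991: Sat/Wed  1992: Sun/Fri  1993: Tue/Sat  1994: Wed/Sun  1995: Thu/Mon ✓  1996: Fri/Wed  1997: Sun/Thu  1998: Mon/Fri  1999: Tue/Sat  2000: Wed/Mon  2001: Fri/Tue  2002: Sat/Wed  2003: Sun/Thu  …(18 more)…  2022: Wed/Sun  2023: Thu/Mon ✓  2024: Fri/Wed  2025: Sun/Thu  2026: Mon/Fri  2027: Tue/Sat  2028: Wed/Mon  2029: Fri/Tue  2030: Sat/Wed  2031: Sun/Thu  2032: Mon/Sat  2033: Wed/Sun  2034: Thu/Mon ✓  2035: Fri/Tue
Both conditions hold in: 1995, 2006, 2017, 2023, 2034 — 5.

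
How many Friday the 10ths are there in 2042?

Check the 10th of each month of 2042: Jan 10: Fri, Feb 10: Mon, Mar 10: Mon, Apr 10: Thu, May 10: Sat, Jun 10: Tue, Jul 10: Thu, Aug 10: Sun, Sep 10: Wed, Oct 10: Fri, Nov 10: Mon, Dec 10: Wed.
Friday occurs in January, October — 2 months.

2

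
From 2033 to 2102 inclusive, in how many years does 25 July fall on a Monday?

Track 25 July's weekday year by year (advancing +1, or +2 across a Feb 29):
  2033: Mon ✓  2034: Tue (+1)  2035: Wed (+1)  2036: Fri (+2)  2037: Sat (+1)
  2038: Sun (+1)  2039: Mon (+1) ✓  2040: Wed (+2)  2041: Thu (+1)  2042: Fri (+1)
  2043: Sat (+1)  2044: Mon (+2) ✓  2045: Tue (+1)  2046: Wed (+1)  … (42 more years) …
  2089: Mon (+1) ✓  2090: Tue (+1)  2091: Wed (+1)  2092: Fri (+2)  2093: Sat (+1)
  2094: Sun (+1)  2095: Mon (+1) ✓  2096: Wed (+2)  2097: Thu (+1)  2098: Fri (+1)
  2099: Sat (+1)  2100: Sun (+1)  2101: Mon (+1) ✓  2102: Tue (+1)
Monday years: 2033, 2039, 2044, 2050, 2061, 2067, 2072, 2078, 2089, 2095, 2101 — 11 in total.

11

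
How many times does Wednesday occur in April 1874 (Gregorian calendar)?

April 1874 has 30 days and begins on Wednesday.
The first Wednesday is April 1.
Wednesdays fall on 1, 8, 15, 22, 29 — that's 5.

5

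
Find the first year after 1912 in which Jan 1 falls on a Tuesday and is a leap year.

1924

Jan 1 advances by 2 weekdays after a leap year and by 1 after a common year.
1912: Jan 1 is Monday (leap).
1913: Wednesday
1914: Thursday
1915: Friday
1916: Saturday (leap)
1917: Monday
1918: Tuesday
1919: Wednesday
1920: Thursday (leap)
1921: Saturday
1922: Sunday
1923: Monday
1924: Tuesday (leap)
1924 begins on a Tuesday and is a leap year.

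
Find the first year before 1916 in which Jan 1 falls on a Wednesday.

1913

Jan 1 advances by 2 weekdays after a leap year and by 1 after a common year.
1916: Jan 1 is Saturday (leap).
1915: Friday
1914: Thursday
1913: Wednesday
1913 begins on a Wednesday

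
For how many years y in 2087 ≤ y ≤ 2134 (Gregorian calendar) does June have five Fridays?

June has 30 days; it has five Fridays when Friday falls among the first (month-length − 28) days — i.e. when June 1 is one of Friday/Thursday.
June 1 by year: 2087:Sun 2088:Tue 2089:Wed 2090:Thu✓ 2091:Fri✓ 2092:Sun 2093:Mon 2094:Tue 2095:Wed 2096:Fri✓ 2097:Sat 2098:Sun 2099:Mon 2100:Tue 2101:Wed …(18 more)… 2120:Sat 2121:Sun 2122:Mon 2123:Tue 2124:Thu✓ 2125:Fri✓ 2126:Sat 2127:Sun 2128:Tue 2129:Wed 2130:Thu✓ 2131:Fri✓ 2132:Sun 2133:Mon 2134:Tue
Years with five Fridays: 2090, 2091, 2096, 2102, 2103, 2108, 2113, 2114, 2119, 2124, 2125, 2130, 2131 → 13.

13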